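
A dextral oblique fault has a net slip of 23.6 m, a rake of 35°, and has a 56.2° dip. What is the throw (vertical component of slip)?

dip-slip = net slip × sin(rake) = 23.6 m × sin(35°) = 13.54 m
throw = dip-slip × sin(dip) = 13.54 × sin(56.2°) = 11.2 m

11.2 m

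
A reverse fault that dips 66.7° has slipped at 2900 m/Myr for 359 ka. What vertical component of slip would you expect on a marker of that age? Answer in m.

dip-slip = rate × time = 2900 m/Myr × 359 ka = 1041 m
throw = dip-slip × sin(dip) = 1041 × sin(66.7°) = 956 m

956 m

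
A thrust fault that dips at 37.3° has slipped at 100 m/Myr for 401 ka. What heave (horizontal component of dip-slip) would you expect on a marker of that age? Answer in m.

dip-slip = rate × time = 100 m/Myr × 401 ka = 40.10 m
heave = dip-slip × cos(dip) = 40.10 × cos(37.3°) = 31.9 m

31.9 m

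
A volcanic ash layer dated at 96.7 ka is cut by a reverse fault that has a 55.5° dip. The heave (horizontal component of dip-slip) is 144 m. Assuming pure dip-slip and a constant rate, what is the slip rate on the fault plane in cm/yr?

0.263 cm/yr

dip-slip = heave / cos(dip) = 144 m / cos(55.5°) = 254.2 m
rate = 254.2 m / 96.7 ka = 0.00263 m/yr = 0.263 cm/yr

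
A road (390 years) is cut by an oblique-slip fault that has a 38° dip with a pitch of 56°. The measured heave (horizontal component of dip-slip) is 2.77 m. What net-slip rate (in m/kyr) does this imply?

10.9 m/kyr

dip-slip = heave / cos(dip) = 2.77 / cos(38°) = 3.515 m
net slip = dip-slip / sin(rake) = 3.515 / sin(56°) = 4.240 m
rate = 4.240 m / 390 years = 0.0109 m/yr = 10.9 m/kyr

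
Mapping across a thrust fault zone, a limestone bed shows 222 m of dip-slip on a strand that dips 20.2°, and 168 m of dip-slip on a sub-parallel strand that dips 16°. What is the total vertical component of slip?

throw_A = 222 × sin(20.2°) = 76.66 m
throw_B = 168 × sin(16°) = 46.31 m
total = 76.66 + 46.31 = 123 m

123 m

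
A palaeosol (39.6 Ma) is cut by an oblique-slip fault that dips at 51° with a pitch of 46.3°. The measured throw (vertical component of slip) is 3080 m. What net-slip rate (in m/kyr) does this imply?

0.138 m/kyr

dip-slip = throw / sin(dip) = 3080 / sin(51°) = 3963 m
net slip = dip-slip / sin(rake) = 3963 / sin(46.3°) = 5482 m
rate = 5482 m / 39.6 Ma = 0.000138 m/yr = 0.138 m/kyr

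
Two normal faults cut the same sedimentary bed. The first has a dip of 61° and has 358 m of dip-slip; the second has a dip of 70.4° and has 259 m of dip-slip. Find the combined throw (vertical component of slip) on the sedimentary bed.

throw_A = 358 × sin(61°) = 313.1 m
throw_B = 259 × sin(70.4°) = 244 m
total = 313.1 + 244 = 557 m

557 m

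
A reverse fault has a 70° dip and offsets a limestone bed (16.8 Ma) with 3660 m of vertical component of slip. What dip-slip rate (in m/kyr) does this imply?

dip-slip = throw / sin(dip) = 3660 m / sin(70°) = 3895 m
rate = 3895 m / 16.8 Ma = 0.000232 m/yr = 0.232 m/kyr

0.232 m/kyr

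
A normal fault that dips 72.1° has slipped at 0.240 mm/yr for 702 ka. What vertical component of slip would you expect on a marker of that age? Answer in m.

160 m

dip-slip = rate × time = 0.240 mm/yr × 702 ka = 168.5 m
throw = dip-slip × sin(dip) = 168.5 × sin(72.1°) = 160 m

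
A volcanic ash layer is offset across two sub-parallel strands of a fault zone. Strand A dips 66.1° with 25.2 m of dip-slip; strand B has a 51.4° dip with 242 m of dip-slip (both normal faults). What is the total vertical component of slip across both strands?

212 m

throw_A = 25.2 × sin(66.1°) = 23.04 m
throw_B = 242 × sin(51.4°) = 189.1 m
total = 23.04 + 189.1 = 212 m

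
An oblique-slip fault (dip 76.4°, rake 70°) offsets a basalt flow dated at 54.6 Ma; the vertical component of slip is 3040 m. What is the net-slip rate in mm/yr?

0.0610 mm/yr

dip-slip = throw / sin(dip) = 3040 / sin(76.4°) = 3128 m
net slip = dip-slip / sin(rake) = 3128 / sin(70°) = 3328 m
rate = 3328 m / 54.6 Ma = 0.0000610 m/yr = 0.0610 mm/yr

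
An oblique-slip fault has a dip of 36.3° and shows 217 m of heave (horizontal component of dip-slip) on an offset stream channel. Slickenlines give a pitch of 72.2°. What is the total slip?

283 m

dip-slip = heave / cos(dip) = 217 / cos(36.3°) = 269.3 m
net slip = dip-slip / sin(rake) = 269.3 / sin(72.2°) = 283 m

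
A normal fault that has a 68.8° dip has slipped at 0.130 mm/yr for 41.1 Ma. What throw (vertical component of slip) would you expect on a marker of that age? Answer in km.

dip-slip = rate × time = 0.130 mm/yr × 41.1 Ma = 5343 m
throw = dip-slip × sin(dip) = 5343 × sin(68.8°) = 4980 m = 4.98 km

4.98 km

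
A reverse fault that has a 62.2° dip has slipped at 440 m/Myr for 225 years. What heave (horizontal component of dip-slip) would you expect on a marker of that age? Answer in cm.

4.62 cm

dip-slip = rate × time = 440 m/Myr × 225 years = 0.09900 m
heave = dip-slip × cos(dip) = 0.09900 × cos(62.2°) = 0.0462 m = 4.62 cm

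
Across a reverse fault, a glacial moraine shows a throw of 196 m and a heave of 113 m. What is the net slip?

226 m

net slip = √(throw² + heave²) = √(196² + 113²) = 226 m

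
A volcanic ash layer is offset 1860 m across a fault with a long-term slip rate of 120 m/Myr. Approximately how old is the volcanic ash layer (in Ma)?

age = offset / rate = 1860 m / (120 m/Myr) = 1.55e+07 yr = 15.5 Ma

15.5 Ma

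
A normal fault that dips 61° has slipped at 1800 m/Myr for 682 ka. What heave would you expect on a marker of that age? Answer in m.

dip-slip = rate × time = 1800 m/Myr × 682 ka = 1228 m
heave = dip-slip × cos(dip) = 1228 × cos(61°) = 595 m

595 m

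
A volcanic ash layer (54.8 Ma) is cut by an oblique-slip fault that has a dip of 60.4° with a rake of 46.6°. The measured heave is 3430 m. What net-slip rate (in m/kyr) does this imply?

dip-slip = heave / cos(dip) = 3430 / cos(60.4°) = 6944 m
net slip = dip-slip / sin(rake) = 6944 / sin(46.6°) = 9557 m
rate = 9557 m / 54.8 Ma = 0.000174 m/yr = 0.174 m/kyr

0.174 m/kyr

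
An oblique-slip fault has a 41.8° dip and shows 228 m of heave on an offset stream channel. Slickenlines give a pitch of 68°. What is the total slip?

dip-slip = heave / cos(dip) = 228 / cos(41.8°) = 305.8 m
net slip = dip-slip / sin(rake) = 305.8 / sin(68°) = 330 m

330 m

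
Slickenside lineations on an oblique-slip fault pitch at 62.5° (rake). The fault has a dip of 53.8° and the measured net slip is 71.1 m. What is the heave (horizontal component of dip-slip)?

dip-slip = net slip × sin(rake) = 71.1 m × sin(62.5°) = 63.07 m
heave = dip-slip × cos(dip) = 63.07 × cos(53.8°) = 37.2 m

37.2 m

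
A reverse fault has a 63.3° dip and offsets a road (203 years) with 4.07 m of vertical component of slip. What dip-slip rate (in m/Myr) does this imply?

22400 m/Myr

dip-slip = throw / sin(dip) = 4.07 m / sin(63.3°) = 4.556 m
rate = 4.556 m / 203 years = 0.0224 m/yr = 22400 m/Myr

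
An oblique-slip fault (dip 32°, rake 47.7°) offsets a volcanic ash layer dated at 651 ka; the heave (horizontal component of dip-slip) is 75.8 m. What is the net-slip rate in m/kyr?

0.186 m/kyr

dip-slip = heave / cos(dip) = 75.8 / cos(32°) = 89.38 m
net slip = dip-slip / sin(rake) = 89.38 / sin(47.7°) = 120.8 m
rate = 120.8 m / 651 ka = 0.000186 m/yr = 0.186 m/kyr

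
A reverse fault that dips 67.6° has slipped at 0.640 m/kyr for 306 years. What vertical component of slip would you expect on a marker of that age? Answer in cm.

18.1 cm

dip-slip = rate × time = 0.640 m/kyr × 306 years = 0.1958 m
throw = dip-slip × sin(dip) = 0.1958 × sin(67.6°) = 0.181 m = 18.1 cm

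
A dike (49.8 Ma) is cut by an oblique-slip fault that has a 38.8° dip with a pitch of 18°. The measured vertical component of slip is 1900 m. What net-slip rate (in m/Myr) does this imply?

197 m/Myr

dip-slip = throw / sin(dip) = 1900 / sin(38.8°) = 3032 m
net slip = dip-slip / sin(rake) = 3032 / sin(18°) = 9812 m
rate = 9812 m / 49.8 Ma = 0.000197 m/yr = 197 m/Myr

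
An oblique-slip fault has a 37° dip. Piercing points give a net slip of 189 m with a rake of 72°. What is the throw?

108 m

dip-slip = net slip × sin(rake) = 189 m × sin(72°) = 179.7 m
throw = dip-slip × sin(dip) = 179.7 × sin(37°) = 108 m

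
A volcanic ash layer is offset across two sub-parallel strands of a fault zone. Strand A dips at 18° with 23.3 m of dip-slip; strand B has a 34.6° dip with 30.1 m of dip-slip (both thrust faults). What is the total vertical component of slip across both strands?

24.3 m

throw_A = 23.3 × sin(18°) = 7.200 m
throw_B = 30.1 × sin(34.6°) = 17.09 m
total = 7.200 + 17.09 = 24.3 m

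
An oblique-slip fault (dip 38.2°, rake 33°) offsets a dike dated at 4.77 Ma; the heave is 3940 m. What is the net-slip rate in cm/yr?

0.193 cm/yr

dip-slip = heave / cos(dip) = 3940 / cos(38.2°) = 5014 m
net slip = dip-slip / sin(rake) = 5014 / sin(33°) = 9205 m
rate = 9205 m / 4.77 Ma = 0.00193 m/yr = 0.193 cm/yr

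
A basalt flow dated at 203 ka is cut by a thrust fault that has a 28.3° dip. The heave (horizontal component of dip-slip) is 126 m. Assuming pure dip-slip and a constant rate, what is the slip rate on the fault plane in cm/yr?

dip-slip = heave / cos(dip) = 126 m / cos(28.3°) = 143.1 m
rate = 143.1 m / 203 ka = 0.000705 m/yr = 0.0705 cm/yr

0.0705 cm/yr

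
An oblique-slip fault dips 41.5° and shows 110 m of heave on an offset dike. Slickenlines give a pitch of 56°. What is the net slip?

dip-slip = heave / cos(dip) = 110 / cos(41.5°) = 146.9 m
net slip = dip-slip / sin(rake) = 146.9 / sin(56°) = 177 m

177 m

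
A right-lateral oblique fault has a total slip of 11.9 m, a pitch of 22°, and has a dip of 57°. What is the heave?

2.43 m

dip-slip = net slip × sin(rake) = 11.9 m × sin(22°) = 4.458 m
heave = dip-slip × cos(dip) = 4.458 × cos(57°) = 2.43 m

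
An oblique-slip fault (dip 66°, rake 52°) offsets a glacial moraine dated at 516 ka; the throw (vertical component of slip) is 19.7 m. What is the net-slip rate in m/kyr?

0.0530 m/kyr

dip-slip = throw / sin(dip) = 19.7 / sin(66°) = 21.56 m
net slip = dip-slip / sin(rake) = 21.56 / sin(52°) = 27.37 m
rate = 27.37 m / 516 ka = 0.0000530 m/yr = 0.0530 m/kyr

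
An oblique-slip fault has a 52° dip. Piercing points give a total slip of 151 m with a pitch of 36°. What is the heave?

54.6 m

dip-slip = net slip × sin(rake) = 151 m × sin(36°) = 88.76 m
heave = dip-slip × cos(dip) = 88.76 × cos(52°) = 54.6 m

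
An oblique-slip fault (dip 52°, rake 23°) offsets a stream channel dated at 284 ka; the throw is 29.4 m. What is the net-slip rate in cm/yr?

0.0336 cm/yr

dip-slip = throw / sin(dip) = 29.4 / sin(52°) = 37.31 m
net slip = dip-slip / sin(rake) = 37.31 / sin(23°) = 95.49 m
rate = 95.49 m / 284 ka = 0.000336 m/yr = 0.0336 cm/yr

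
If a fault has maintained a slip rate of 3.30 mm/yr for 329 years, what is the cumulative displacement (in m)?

1.09 m

slip = rate × time = 3.30 mm/yr × 329 years = 1.09 m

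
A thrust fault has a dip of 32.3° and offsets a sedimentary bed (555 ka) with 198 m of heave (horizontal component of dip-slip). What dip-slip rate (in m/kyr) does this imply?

0.422 m/kyr

dip-slip = heave / cos(dip) = 198 m / cos(32.3°) = 234.2 m
rate = 234.2 m / 555 ka = 0.000422 m/yr = 0.422 m/kyr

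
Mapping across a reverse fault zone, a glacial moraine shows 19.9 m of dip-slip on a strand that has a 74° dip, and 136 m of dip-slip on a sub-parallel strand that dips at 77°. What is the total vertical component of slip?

152 m

throw_A = 19.9 × sin(74°) = 19.13 m
throw_B = 136 × sin(77°) = 132.5 m
total = 19.13 + 132.5 = 152 m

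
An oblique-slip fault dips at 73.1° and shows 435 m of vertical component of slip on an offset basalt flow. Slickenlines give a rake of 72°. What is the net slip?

dip-slip = throw / sin(dip) = 435 / sin(73.1°) = 454.6 m
net slip = dip-slip / sin(rake) = 454.6 / sin(72°) = 478 m

478 m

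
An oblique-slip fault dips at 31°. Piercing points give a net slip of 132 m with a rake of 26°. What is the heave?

49.6 m

dip-slip = net slip × sin(rake) = 132 m × sin(26°) = 57.86 m
heave = dip-slip × cos(dip) = 57.86 × cos(31°) = 49.6 m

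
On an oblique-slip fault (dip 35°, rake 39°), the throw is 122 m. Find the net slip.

338 m

dip-slip = throw / sin(dip) = 122 / sin(35°) = 212.7 m
net slip = dip-slip / sin(rake) = 212.7 / sin(39°) = 338 m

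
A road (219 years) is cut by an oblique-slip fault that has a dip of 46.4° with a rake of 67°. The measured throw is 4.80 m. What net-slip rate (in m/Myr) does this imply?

32900 m/Myr

dip-slip = throw / sin(dip) = 4.80 / sin(46.4°) = 6.628 m
net slip = dip-slip / sin(rake) = 6.628 / sin(67°) = 7.201 m
rate = 7.201 m / 219 years = 0.0329 m/yr = 32900 m/Myr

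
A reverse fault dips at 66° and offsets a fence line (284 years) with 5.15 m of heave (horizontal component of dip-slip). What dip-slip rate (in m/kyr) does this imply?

dip-slip = heave / cos(dip) = 5.15 m / cos(66°) = 12.66 m
rate = 12.66 m / 284 years = 0.0446 m/yr = 44.6 m/kyr

44.6 m/kyr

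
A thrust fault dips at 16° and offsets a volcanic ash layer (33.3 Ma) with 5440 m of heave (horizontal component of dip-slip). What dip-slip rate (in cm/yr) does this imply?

0.0170 cm/yr

dip-slip = heave / cos(dip) = 5440 m / cos(16°) = 5659 m
rate = 5659 m / 33.3 Ma = 0.000170 m/yr = 0.0170 cm/yr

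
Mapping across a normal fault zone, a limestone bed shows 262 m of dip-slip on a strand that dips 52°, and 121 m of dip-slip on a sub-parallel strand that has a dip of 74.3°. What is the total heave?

heave_A = 262 × cos(52°) = 161.3 m
heave_B = 121 × cos(74.3°) = 32.74 m
total = 161.3 + 32.74 = 194 m

194 m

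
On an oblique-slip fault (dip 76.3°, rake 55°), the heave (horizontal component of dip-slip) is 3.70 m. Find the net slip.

19.1 m

dip-slip = heave / cos(dip) = 3.70 / cos(76.3°) = 15.62 m
net slip = dip-slip / sin(rake) = 15.62 / sin(55°) = 19.1 m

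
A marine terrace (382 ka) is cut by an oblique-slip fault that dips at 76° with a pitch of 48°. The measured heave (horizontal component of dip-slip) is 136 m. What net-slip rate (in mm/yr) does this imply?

dip-slip = heave / cos(dip) = 136 / cos(76°) = 562.2 m
net slip = dip-slip / sin(rake) = 562.2 / sin(48°) = 756.5 m
rate = 756.5 m / 382 ka = 0.00198 m/yr = 1.98 mm/yr

1.98 mm/yr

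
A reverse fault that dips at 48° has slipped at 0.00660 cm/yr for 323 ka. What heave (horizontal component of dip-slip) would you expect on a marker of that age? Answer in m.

dip-slip = rate × time = 0.00660 cm/yr × 323 ka = 21.32 m
heave = dip-slip × cos(dip) = 21.32 × cos(48°) = 14.3 m

14.3 m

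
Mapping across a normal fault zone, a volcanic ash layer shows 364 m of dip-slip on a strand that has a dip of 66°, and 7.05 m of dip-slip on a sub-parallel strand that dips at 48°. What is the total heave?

153 m

heave_A = 364 × cos(66°) = 148.1 m
heave_B = 7.05 × cos(48°) = 4.717 m
total = 148.1 + 4.717 = 153 m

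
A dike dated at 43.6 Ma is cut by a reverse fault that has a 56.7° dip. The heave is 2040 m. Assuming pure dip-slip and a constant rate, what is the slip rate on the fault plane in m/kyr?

dip-slip = heave / cos(dip) = 2040 m / cos(56.7°) = 3716 m
rate = 3716 m / 43.6 Ma = 0.0000852 m/yr = 0.0852 m/kyr

0.0852 m/kyr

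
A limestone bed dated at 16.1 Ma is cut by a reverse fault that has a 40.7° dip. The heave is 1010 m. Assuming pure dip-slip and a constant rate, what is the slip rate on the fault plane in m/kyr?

0.0827 m/kyr

dip-slip = heave / cos(dip) = 1010 m / cos(40.7°) = 1332 m
rate = 1332 m / 16.1 Ma = 0.0000827 m/yr = 0.0827 m/kyr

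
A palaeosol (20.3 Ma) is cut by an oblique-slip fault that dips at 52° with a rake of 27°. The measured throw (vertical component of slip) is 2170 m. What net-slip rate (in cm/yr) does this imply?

0.0299 cm/yr

dip-slip = throw / sin(dip) = 2170 / sin(52°) = 2754 m
net slip = dip-slip / sin(rake) = 2754 / sin(27°) = 6066 m
rate = 6066 m / 20.3 Ma = 0.000299 m/yr = 0.0299 cm/yr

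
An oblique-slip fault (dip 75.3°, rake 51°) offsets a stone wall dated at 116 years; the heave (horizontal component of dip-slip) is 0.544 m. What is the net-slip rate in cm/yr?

2.38 cm/yr

dip-slip = heave / cos(dip) = 0.544 / cos(75.3°) = 2.144 m
net slip = dip-slip / sin(rake) = 2.144 / sin(51°) = 2.759 m
rate = 2.759 m / 116 years = 0.0238 m/yr = 2.38 cm/yr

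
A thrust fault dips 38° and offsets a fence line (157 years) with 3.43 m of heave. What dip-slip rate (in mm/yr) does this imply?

dip-slip = heave / cos(dip) = 3.43 m / cos(38°) = 4.353 m
rate = 4.353 m / 157 years = 0.0277 m/yr = 27.7 mm/yr

27.7 mm/yr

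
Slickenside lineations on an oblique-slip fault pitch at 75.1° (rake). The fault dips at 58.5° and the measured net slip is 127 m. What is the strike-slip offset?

32.7 m

strike-slip = net slip × cos(rake) = 127 m × cos(75.1°) = 32.7 m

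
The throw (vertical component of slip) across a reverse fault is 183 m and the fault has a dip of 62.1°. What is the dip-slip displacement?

dip-slip = throw / sin(dip) = 183 / sin(62.1°) = 207 m

207 m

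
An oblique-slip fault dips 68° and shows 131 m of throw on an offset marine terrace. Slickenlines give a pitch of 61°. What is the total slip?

dip-slip = throw / sin(dip) = 131 / sin(68°) = 141.3 m
net slip = dip-slip / sin(rake) = 141.3 / sin(61°) = 162 m

162 m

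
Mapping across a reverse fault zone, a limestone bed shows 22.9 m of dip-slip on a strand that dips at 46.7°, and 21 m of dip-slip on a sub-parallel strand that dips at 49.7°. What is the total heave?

heave_A = 22.9 × cos(46.7°) = 15.71 m
heave_B = 21 × cos(49.7°) = 13.58 m
total = 15.71 + 13.58 = 29.3 m

29.3 m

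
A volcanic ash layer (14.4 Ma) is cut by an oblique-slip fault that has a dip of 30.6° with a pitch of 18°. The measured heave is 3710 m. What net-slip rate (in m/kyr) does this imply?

dip-slip = heave / cos(dip) = 3710 / cos(30.6°) = 4310 m
net slip = dip-slip / sin(rake) = 4310 / sin(18°) = 13950 m
rate = 13950 m / 14.4 Ma = 0.000969 m/yr = 0.969 m/kyr

0.969 m/kyr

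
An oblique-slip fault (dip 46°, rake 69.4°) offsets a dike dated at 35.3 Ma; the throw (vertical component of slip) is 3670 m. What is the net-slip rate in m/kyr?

0.154 m/kyr

dip-slip = throw / sin(dip) = 3670 / sin(46°) = 5102 m
net slip = dip-slip / sin(rake) = 5102 / sin(69.4°) = 5450 m
rate = 5450 m / 35.3 Ma = 0.000154 m/yr = 0.154 m/kyr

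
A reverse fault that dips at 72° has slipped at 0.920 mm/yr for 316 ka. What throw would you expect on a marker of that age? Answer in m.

276 m

dip-slip = rate × time = 0.920 mm/yr × 316 ka = 290.7 m
throw = dip-slip × sin(dip) = 290.7 × sin(72°) = 276 m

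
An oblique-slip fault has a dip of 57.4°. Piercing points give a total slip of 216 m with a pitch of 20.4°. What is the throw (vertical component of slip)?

63.4 m

dip-slip = net slip × sin(rake) = 216 m × sin(20.4°) = 75.29 m
throw = dip-slip × sin(dip) = 75.29 × sin(57.4°) = 63.4 m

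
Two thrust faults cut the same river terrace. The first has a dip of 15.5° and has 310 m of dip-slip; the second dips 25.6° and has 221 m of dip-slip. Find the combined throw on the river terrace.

throw_A = 310 × sin(15.5°) = 82.84 m
throw_B = 221 × sin(25.6°) = 95.49 m
total = 82.84 + 95.49 = 178 m

178 m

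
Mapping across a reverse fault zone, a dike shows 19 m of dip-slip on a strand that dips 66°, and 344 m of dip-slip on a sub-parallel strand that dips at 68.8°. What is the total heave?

heave_A = 19 × cos(66°) = 7.728 m
heave_B = 344 × cos(68.8°) = 124.4 m
total = 7.728 + 124.4 = 132 m

132 m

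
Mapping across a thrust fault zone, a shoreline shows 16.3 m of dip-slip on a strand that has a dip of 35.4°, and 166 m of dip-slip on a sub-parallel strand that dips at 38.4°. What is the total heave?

143 m

heave_A = 16.3 × cos(35.4°) = 13.29 m
heave_B = 166 × cos(38.4°) = 130.1 m
total = 13.29 + 130.1 = 143 m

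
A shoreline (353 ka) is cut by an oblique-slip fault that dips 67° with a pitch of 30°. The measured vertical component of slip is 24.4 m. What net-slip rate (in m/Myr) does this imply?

dip-slip = throw / sin(dip) = 24.4 / sin(67°) = 26.51 m
net slip = dip-slip / sin(rake) = 26.51 / sin(30°) = 53.01 m
rate = 53.01 m / 353 ka = 0.000150 m/yr = 150 m/Myr

150 m/Myr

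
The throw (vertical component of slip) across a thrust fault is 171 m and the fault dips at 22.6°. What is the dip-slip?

dip-slip = throw / sin(dip) = 171 / sin(22.6°) = 445 m

445 m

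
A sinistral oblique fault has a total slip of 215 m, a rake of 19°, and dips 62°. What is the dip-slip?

dip-slip = net slip × sin(rake) = 215 m × sin(19°) = 70 m

70 m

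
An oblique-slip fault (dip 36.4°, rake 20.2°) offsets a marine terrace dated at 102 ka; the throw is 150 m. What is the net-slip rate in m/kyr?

7.18 m/kyr

dip-slip = throw / sin(dip) = 150 / sin(36.4°) = 252.8 m
net slip = dip-slip / sin(rake) = 252.8 / sin(20.2°) = 732 m
rate = 732 m / 102 ka = 0.00718 m/yr = 7.18 m/kyr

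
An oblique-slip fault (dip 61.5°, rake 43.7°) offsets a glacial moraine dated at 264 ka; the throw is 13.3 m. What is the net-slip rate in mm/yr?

0.0830 mm/yr

dip-slip = throw / sin(dip) = 13.3 / sin(61.5°) = 15.13 m
net slip = dip-slip / sin(rake) = 15.13 / sin(43.7°) = 21.91 m
rate = 21.91 m / 264 ka = 0.0000830 m/yr = 0.0830 mm/yr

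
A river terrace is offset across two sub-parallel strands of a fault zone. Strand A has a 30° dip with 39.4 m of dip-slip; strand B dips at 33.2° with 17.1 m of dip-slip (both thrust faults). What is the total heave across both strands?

48.4 m

heave_A = 39.4 × cos(30°) = 34.12 m
heave_B = 17.1 × cos(33.2°) = 14.31 m
total = 34.12 + 14.31 = 48.4 m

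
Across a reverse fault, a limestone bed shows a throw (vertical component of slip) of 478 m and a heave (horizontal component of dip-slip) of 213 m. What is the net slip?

523 m

net slip = √(throw² + heave²) = √(478² + 213²) = 523 m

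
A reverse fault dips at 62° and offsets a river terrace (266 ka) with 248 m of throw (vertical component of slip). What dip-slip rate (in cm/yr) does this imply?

dip-slip = throw / sin(dip) = 248 m / sin(62°) = 280.9 m
rate = 280.9 m / 266 ka = 0.00106 m/yr = 0.106 cm/yr

0.106 cm/yr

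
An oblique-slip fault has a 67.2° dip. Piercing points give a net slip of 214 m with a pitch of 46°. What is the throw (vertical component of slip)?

dip-slip = net slip × sin(rake) = 214 m × sin(46°) = 153.9 m
throw = dip-slip × sin(dip) = 153.9 × sin(67.2°) = 142 m

142 m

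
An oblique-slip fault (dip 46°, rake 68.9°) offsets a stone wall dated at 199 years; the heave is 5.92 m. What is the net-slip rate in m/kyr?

dip-slip = heave / cos(dip) = 5.92 / cos(46°) = 8.522 m
net slip = dip-slip / sin(rake) = 8.522 / sin(68.9°) = 9.135 m
rate = 9.135 m / 199 years = 0.0459 m/yr = 45.9 m/kyr

45.9 m/kyr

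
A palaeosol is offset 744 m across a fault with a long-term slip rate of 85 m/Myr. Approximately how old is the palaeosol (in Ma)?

8.75 Ma

age = offset / rate = 744 m / (85 m/Myr) = 8.75e+06 yr = 8.75 Ma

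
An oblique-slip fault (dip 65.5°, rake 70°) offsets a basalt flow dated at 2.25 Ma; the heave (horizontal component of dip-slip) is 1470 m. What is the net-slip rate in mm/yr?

1.68 mm/yr

dip-slip = heave / cos(dip) = 1470 / cos(65.5°) = 3545 m
net slip = dip-slip / sin(rake) = 3545 / sin(70°) = 3772 m
rate = 3772 m / 2.25 Ma = 0.00168 m/yr = 1.68 mm/yr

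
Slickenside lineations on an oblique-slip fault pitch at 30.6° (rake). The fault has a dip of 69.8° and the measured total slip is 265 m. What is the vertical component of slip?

dip-slip = net slip × sin(rake) = 265 m × sin(30.6°) = 134.9 m
throw = dip-slip × sin(dip) = 134.9 × sin(69.8°) = 127 m

127 m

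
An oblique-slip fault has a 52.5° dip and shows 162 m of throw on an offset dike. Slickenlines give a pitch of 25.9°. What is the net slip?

dip-slip = throw / sin(dip) = 162 / sin(52.5°) = 204.2 m
net slip = dip-slip / sin(rake) = 204.2 / sin(25.9°) = 467 m

467 m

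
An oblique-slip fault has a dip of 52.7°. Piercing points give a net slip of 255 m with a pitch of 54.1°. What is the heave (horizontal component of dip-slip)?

dip-slip = net slip × sin(rake) = 255 m × sin(54.1°) = 206.6 m
heave = dip-slip × cos(dip) = 206.6 × cos(52.7°) = 125 m

125 m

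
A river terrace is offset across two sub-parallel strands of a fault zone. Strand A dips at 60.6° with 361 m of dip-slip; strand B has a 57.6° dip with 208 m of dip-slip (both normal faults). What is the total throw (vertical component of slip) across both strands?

490 m

throw_A = 361 × sin(60.6°) = 314.5 m
throw_B = 208 × sin(57.6°) = 175.6 m
total = 314.5 + 175.6 = 490 m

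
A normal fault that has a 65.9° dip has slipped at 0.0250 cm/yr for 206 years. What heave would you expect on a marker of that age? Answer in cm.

dip-slip = rate × time = 0.0250 cm/yr × 206 years = 0.05150 m
heave = dip-slip × cos(dip) = 0.05150 × cos(65.9°) = 0.0210 m = 2.10 cm

2.10 cm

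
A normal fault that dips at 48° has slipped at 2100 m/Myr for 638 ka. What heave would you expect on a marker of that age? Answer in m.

897 m

dip-slip = rate × time = 2100 m/Myr × 638 ka = 1340 m
heave = dip-slip × cos(dip) = 1340 × cos(48°) = 897 m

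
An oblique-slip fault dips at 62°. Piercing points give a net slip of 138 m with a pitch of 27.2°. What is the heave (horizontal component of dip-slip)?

dip-slip = net slip × sin(rake) = 138 m × sin(27.2°) = 63.08 m
heave = dip-slip × cos(dip) = 63.08 × cos(62°) = 29.6 m

29.6 m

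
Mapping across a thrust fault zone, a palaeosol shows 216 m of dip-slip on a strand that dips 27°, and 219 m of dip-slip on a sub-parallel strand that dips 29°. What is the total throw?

204 m

throw_A = 216 × sin(27°) = 98.06 m
throw_B = 219 × sin(29°) = 106.2 m
total = 98.06 + 106.2 = 204 m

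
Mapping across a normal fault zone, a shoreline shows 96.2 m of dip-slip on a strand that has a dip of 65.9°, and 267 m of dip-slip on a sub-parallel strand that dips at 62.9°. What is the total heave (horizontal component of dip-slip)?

heave_A = 96.2 × cos(65.9°) = 39.28 m
heave_B = 267 × cos(62.9°) = 121.6 m
total = 39.28 + 121.6 = 161 m

161 m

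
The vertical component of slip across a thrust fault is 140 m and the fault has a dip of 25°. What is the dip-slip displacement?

331 m

dip-slip = throw / sin(dip) = 140 / sin(25°) = 331 m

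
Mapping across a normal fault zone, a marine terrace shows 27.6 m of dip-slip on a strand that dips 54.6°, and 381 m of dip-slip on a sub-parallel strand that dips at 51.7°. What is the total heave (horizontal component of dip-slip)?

252 m

heave_A = 27.6 × cos(54.6°) = 15.99 m
heave_B = 381 × cos(51.7°) = 236.1 m
total = 15.99 + 236.1 = 252 m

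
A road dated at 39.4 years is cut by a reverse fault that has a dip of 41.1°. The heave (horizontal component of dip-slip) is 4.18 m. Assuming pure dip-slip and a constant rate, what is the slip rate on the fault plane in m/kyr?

dip-slip = heave / cos(dip) = 4.18 m / cos(41.1°) = 5.547 m
rate = 5.547 m / 39.4 years = 0.141 m/yr = 141 m/kyr

141 m/kyr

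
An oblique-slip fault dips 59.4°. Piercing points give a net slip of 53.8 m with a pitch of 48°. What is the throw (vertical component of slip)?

34.4 m

dip-slip = net slip × sin(rake) = 53.8 m × sin(48°) = 39.98 m
throw = dip-slip × sin(dip) = 39.98 × sin(59.4°) = 34.4 m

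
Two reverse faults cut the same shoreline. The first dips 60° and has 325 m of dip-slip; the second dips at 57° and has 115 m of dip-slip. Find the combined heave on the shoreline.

heave_A = 325 × cos(60°) = 162.5 m
heave_B = 115 × cos(57°) = 62.63 m
total = 162.5 + 62.63 = 225 m

225 m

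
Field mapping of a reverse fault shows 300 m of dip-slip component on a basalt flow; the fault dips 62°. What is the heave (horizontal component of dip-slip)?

141 m

heave = dip-slip × cos(dip) = 300 m × cos(62°) = 141 m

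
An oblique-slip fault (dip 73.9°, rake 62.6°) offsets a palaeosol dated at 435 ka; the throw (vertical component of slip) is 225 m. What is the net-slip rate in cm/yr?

0.0606 cm/yr

dip-slip = throw / sin(dip) = 225 / sin(73.9°) = 234.2 m
net slip = dip-slip / sin(rake) = 234.2 / sin(62.6°) = 263.8 m
rate = 263.8 m / 435 ka = 0.000606 m/yr = 0.0606 cm/yr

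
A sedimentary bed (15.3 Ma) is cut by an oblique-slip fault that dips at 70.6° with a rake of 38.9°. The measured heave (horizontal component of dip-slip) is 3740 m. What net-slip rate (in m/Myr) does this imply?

1170 m/Myr

dip-slip = heave / cos(dip) = 3740 / cos(70.6°) = 11260 m
net slip = dip-slip / sin(rake) = 11260 / sin(38.9°) = 17930 m
rate = 17930 m / 15.3 Ma = 0.00117 m/yr = 1170 m/Myr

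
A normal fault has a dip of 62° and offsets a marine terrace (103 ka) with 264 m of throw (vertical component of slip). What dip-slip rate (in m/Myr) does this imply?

2900 m/Myr

dip-slip = throw / sin(dip) = 264 m / sin(62°) = 299 m
rate = 299 m / 103 ka = 0.00290 m/yr = 2900 m/Myr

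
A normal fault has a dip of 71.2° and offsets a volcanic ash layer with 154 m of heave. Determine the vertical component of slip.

452 m

throw = heave × tan(dip) = 154 × tan(71.2°) = 452 m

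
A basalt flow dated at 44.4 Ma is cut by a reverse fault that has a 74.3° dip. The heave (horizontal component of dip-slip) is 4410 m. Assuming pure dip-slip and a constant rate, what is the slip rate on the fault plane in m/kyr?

dip-slip = heave / cos(dip) = 4410 m / cos(74.3°) = 16300 m
rate = 16300 m / 44.4 Ma = 0.000367 m/yr = 0.367 m/kyr

0.367 m/kyr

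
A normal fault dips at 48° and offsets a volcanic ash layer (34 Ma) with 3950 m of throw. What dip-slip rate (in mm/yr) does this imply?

dip-slip = throw / sin(dip) = 3950 m / sin(48°) = 5315 m
rate = 5315 m / 34 Ma = 0.000156 m/yr = 0.156 mm/yr

0.156 mm/yr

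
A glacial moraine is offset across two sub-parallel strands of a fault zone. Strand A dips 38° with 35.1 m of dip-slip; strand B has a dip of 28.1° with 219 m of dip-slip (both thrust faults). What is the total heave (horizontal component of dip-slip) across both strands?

heave_A = 35.1 × cos(38°) = 27.66 m
heave_B = 219 × cos(28.1°) = 193.2 m
total = 27.66 + 193.2 = 221 m

221 m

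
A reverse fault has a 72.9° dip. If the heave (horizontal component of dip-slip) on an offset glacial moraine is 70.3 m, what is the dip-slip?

dip-slip = heave / cos(dip) = 70.3 / cos(72.9°) = 239 m

239 m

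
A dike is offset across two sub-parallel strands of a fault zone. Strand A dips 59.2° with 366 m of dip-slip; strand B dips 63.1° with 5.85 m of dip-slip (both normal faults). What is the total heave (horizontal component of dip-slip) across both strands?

heave_A = 366 × cos(59.2°) = 187.4 m
heave_B = 5.85 × cos(63.1°) = 2.647 m
total = 187.4 + 2.647 = 190 m

190 m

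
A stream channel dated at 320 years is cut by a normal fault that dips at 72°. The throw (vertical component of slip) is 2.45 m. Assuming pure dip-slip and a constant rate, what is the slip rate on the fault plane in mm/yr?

8.05 mm/yr

dip-slip = throw / sin(dip) = 2.45 m / sin(72°) = 2.576 m
rate = 2.576 m / 320 years = 0.00805 m/yr = 8.05 mm/yr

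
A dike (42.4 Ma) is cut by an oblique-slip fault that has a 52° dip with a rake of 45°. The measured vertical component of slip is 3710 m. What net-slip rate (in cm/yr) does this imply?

0.0157 cm/yr

dip-slip = throw / sin(dip) = 3710 / sin(52°) = 4708 m
net slip = dip-slip / sin(rake) = 4708 / sin(45°) = 6658 m
rate = 6658 m / 42.4 Ma = 0.000157 m/yr = 0.0157 cm/yr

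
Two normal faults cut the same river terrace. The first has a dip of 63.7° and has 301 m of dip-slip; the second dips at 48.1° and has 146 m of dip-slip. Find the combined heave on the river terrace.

heave_A = 301 × cos(63.7°) = 133.4 m
heave_B = 146 × cos(48.1°) = 97.50 m
total = 133.4 + 97.50 = 231 m

231 m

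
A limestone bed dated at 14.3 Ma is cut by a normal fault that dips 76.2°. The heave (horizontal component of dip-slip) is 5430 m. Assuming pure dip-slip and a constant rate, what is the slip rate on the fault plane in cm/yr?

dip-slip = heave / cos(dip) = 5430 m / cos(76.2°) = 22760 m
rate = 22760 m / 14.3 Ma = 0.00159 m/yr = 0.159 cm/yr

0.159 cm/yr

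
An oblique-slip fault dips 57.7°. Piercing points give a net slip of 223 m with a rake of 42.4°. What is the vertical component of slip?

127 m

dip-slip = net slip × sin(rake) = 223 m × sin(42.4°) = 150.4 m
throw = dip-slip × sin(dip) = 150.4 × sin(57.7°) = 127 m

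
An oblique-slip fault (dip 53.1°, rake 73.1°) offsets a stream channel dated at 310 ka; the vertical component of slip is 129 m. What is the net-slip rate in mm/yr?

dip-slip = throw / sin(dip) = 129 / sin(53.1°) = 161.3 m
net slip = dip-slip / sin(rake) = 161.3 / sin(73.1°) = 168.6 m
rate = 168.6 m / 310 ka = 0.000544 m/yr = 0.544 mm/yr

0.544 mm/yr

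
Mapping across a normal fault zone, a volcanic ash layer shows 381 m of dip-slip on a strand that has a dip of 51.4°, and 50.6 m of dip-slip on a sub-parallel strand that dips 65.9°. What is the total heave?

258 m

heave_A = 381 × cos(51.4°) = 237.7 m
heave_B = 50.6 × cos(65.9°) = 20.66 m
total = 237.7 + 20.66 = 258 m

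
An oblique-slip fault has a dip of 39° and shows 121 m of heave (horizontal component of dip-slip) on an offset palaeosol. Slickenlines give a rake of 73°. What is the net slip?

dip-slip = heave / cos(dip) = 121 / cos(39°) = 155.7 m
net slip = dip-slip / sin(rake) = 155.7 / sin(73°) = 163 m

163 m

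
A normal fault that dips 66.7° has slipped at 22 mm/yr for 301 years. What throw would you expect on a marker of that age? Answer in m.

6.08 m

dip-slip = rate × time = 22 mm/yr × 301 years = 6.622 m
throw = dip-slip × sin(dip) = 6.622 × sin(66.7°) = 6.08 m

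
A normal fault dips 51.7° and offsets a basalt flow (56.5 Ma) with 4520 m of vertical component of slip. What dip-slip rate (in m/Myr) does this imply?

dip-slip = throw / sin(dip) = 4520 m / sin(51.7°) = 5760 m
rate = 5760 m / 56.5 Ma = 0.000102 m/yr = 102 m/Myr

102 m/Myr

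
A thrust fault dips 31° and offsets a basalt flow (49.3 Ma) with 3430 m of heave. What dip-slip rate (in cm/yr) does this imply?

dip-slip = heave / cos(dip) = 3430 m / cos(31°) = 4002 m
rate = 4002 m / 49.3 Ma = 0.0000812 m/yr = 0.00812 cm/yr

0.00812 cm/yr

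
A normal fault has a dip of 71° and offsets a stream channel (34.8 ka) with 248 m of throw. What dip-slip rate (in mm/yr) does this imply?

7.54 mm/yr

dip-slip = throw / sin(dip) = 248 m / sin(71°) = 262.3 m
rate = 262.3 m / 34.8 ka = 0.00754 m/yr = 7.54 mm/yr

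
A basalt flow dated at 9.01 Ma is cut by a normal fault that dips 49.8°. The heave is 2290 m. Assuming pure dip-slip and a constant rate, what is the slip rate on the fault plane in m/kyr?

0.394 m/kyr

dip-slip = heave / cos(dip) = 2290 m / cos(49.8°) = 3548 m
rate = 3548 m / 9.01 Ma = 0.000394 m/yr = 0.394 m/kyr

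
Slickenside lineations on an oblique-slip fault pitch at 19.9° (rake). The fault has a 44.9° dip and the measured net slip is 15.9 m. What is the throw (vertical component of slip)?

3.82 m

dip-slip = net slip × sin(rake) = 15.9 m × sin(19.9°) = 5.412 m
throw = dip-slip × sin(dip) = 5.412 × sin(44.9°) = 3.82 m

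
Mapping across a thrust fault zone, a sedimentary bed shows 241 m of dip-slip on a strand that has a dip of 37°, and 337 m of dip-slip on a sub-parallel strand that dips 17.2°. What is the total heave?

heave_A = 241 × cos(37°) = 192.5 m
heave_B = 337 × cos(17.2°) = 321.9 m
total = 192.5 + 321.9 = 514 m

514 m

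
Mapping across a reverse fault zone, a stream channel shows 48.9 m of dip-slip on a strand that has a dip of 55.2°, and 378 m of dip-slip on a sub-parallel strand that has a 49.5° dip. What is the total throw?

throw_A = 48.9 × sin(55.2°) = 40.15 m
throw_B = 378 × sin(49.5°) = 287.4 m
total = 40.15 + 287.4 = 328 m

328 m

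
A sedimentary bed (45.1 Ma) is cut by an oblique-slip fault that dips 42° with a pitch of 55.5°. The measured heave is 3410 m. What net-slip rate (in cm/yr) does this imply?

dip-slip = heave / cos(dip) = 3410 / cos(42°) = 4589 m
net slip = dip-slip / sin(rake) = 4589 / sin(55.5°) = 5568 m
rate = 5568 m / 45.1 Ma = 0.000123 m/yr = 0.0123 cm/yr

0.0123 cm/yr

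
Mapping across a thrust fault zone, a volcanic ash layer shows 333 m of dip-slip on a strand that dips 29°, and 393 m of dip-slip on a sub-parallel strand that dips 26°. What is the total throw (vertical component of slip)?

throw_A = 333 × sin(29°) = 161.4 m
throw_B = 393 × sin(26°) = 172.3 m
total = 161.4 + 172.3 = 334 m

334 m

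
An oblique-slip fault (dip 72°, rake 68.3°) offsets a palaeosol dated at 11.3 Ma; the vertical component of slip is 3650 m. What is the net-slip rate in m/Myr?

dip-slip = throw / sin(dip) = 3650 / sin(72°) = 3838 m
net slip = dip-slip / sin(rake) = 3838 / sin(68.3°) = 4131 m
rate = 4131 m / 11.3 Ma = 0.000366 m/yr = 366 m/Myr

366 m/Myr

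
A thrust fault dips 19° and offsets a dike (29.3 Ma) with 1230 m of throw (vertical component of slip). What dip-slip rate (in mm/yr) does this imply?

dip-slip = throw / sin(dip) = 1230 m / sin(19°) = 3778 m
rate = 3778 m / 29.3 Ma = 0.000129 m/yr = 0.129 mm/yr

0.129 mm/yr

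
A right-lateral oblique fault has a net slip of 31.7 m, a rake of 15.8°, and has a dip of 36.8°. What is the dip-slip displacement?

dip-slip = net slip × sin(rake) = 31.7 m × sin(15.8°) = 8.63 m

8.63 m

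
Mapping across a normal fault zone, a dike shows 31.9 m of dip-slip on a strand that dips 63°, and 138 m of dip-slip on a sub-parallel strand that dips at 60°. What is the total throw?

148 m

throw_A = 31.9 × sin(63°) = 28.42 m
throw_B = 138 × sin(60°) = 119.5 m
total = 28.42 + 119.5 = 148 m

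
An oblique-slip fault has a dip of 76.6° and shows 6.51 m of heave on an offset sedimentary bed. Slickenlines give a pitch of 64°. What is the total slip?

31.3 m

dip-slip = heave / cos(dip) = 6.51 / cos(76.6°) = 28.09 m
net slip = dip-slip / sin(rake) = 28.09 / sin(64°) = 31.3 m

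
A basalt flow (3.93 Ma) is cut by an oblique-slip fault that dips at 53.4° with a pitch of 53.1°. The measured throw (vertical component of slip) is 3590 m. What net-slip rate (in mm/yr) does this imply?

dip-slip = throw / sin(dip) = 3590 / sin(53.4°) = 4472 m
net slip = dip-slip / sin(rake) = 4472 / sin(53.1°) = 5592 m
rate = 5592 m / 3.93 Ma = 0.00142 m/yr = 1.42 mm/yr

1.42 mm/yr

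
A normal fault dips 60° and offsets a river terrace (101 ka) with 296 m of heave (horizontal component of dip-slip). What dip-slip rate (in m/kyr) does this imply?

5.86 m/kyr

dip-slip = heave / cos(dip) = 296 m / cos(60°) = 592 m
rate = 592 m / 101 ka = 0.00586 m/yr = 5.86 m/kyr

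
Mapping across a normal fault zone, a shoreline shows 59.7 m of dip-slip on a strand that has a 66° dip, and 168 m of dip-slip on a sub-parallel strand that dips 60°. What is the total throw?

throw_A = 59.7 × sin(66°) = 54.54 m
throw_B = 168 × sin(60°) = 145.5 m
total = 54.54 + 145.5 = 200 m

200 m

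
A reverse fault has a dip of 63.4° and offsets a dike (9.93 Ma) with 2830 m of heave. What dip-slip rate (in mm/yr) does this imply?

dip-slip = heave / cos(dip) = 2830 m / cos(63.4°) = 6320 m
rate = 6320 m / 9.93 Ma = 0.000636 m/yr = 0.636 mm/yr

0.636 mm/yr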